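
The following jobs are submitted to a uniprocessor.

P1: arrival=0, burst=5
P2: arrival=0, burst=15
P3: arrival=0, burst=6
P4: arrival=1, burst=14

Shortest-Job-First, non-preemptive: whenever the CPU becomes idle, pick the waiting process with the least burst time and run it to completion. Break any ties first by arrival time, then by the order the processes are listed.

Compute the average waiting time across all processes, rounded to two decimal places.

Gantt: | P1 0-5 | P3 5-11 | P4 11-25 | P2 25-40 |
Completion: P1=5  P2=40  P3=11  P4=25
Turnaround (C−A): P1=5  P2=40  P3=11  P4=24
Waiting times: P1=0, P2=25, P3=5, P4=10
Average waiting = (0+25+5+10) / 4 = 40/4 = 10.00

10.00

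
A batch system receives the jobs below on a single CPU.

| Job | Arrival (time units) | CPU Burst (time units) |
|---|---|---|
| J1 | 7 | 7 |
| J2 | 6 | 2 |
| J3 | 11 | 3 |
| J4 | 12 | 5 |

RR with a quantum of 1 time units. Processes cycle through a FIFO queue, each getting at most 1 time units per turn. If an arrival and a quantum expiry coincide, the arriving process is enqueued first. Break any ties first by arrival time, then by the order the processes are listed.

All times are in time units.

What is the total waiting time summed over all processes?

Timeline: | idle 0-6 | J2 6-7 | J1 7-8 | J2 8-9 | J1 9-11 | J3 11-12 | J1 12-13 | J4 13-14 | J3 14-15 | J1 15-16 | J4 16-17 | J3 17-18 | J1 18-19 | J4 19-20 | J1 20-21 | J4 21-23 |
Completion: J1=21  J2=9  J3=18  J4=23
Turnaround (C−A): J1=14  J2=3  J3=7  J4=11
Waiting = turnaround − burst: J1=7, J2=1, J3=4, J4=6
Total waiting = 7 + 1 + 4 + 6 = 18

18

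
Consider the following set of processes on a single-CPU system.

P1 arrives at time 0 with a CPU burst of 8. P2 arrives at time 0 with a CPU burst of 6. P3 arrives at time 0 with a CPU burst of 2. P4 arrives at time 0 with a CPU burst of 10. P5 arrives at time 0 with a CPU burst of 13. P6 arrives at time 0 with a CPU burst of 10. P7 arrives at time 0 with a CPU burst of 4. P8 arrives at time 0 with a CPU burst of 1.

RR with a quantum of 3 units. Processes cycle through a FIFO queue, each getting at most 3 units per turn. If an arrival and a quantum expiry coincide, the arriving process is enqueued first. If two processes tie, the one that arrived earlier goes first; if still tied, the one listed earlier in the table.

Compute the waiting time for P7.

Schedule: | P1 0-3 | P2 3-6 | P3 6-8 | P4 8-11 | P5 11-14 | P6 14-17 | P7 17-20 | P8 20-21 | P1 21-24 | P2 24-27 | P4 27-30 | P5 30-33 | P6 33-36 | P7 36-37 | P1 37-39 | P4 39-42 | P5 42-45 | P6 45-48 | P4 48-49 | P5 49-52 | P6 52-53 | P5 53-54 |
Completion: P1=39  P2=27  P3=8  P4=49  P5=54  P6=53  P7=37  P8=21
Turnaround (C−A): P1=39  P2=27  P3=8  P4=49  P5=54  P6=53  P7=37  P8=21
Waiting(P7) = turnaround − burst = 37 − 4 = 33

33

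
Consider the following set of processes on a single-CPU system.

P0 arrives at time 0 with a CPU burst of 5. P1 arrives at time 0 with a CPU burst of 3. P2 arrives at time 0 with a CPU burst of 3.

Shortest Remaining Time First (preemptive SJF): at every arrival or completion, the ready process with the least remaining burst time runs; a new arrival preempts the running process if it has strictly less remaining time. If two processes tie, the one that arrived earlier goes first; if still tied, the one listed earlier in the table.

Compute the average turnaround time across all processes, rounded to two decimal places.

6.67

Timeline: | P1 0-3 | P2 3-6 | P0 6-11 |
Completion: P0=11  P1=3  P2=6
Turnaround times: P0=11, P1=3, P2=6
Average turnaround = (11+3+6) / 3 = 20/3 = 6.67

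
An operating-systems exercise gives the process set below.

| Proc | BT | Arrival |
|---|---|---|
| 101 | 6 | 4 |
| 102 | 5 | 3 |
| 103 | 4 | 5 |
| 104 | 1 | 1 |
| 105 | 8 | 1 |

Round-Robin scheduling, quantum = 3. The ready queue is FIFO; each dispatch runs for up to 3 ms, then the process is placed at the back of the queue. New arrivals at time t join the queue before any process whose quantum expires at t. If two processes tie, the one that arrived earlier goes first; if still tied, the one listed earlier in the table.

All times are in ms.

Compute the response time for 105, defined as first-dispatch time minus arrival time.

1

Schedule: | idle 0-1 | 104 1-2 | 105 2-5 | 102 5-8 | 101 8-11 | 103 11-14 | 105 14-17 | 102 17-19 | 101 19-22 | 103 22-23 | 105 23-25 |
Completion: 101=22  102=19  103=23  104=2  105=25
Turnaround (C−A): 101=18  102=16  103=18  104=1  105=24
Response(105) = first start − arrival = 2 − 1 = 1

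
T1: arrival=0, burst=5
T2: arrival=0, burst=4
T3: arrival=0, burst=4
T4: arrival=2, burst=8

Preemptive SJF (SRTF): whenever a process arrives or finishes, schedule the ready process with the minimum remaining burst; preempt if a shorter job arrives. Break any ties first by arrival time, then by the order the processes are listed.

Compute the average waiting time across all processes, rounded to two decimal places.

Timeline: | T2 0-4 | T3 4-8 | T1 8-13 | T4 13-21 |
Completion: T1=13  T2=4  T3=8  T4=21
Turnaround (C−A): T1=13  T2=4  T3=8  T4=19
Waiting times: T1=8, T2=0, T3=4, T4=11
Average waiting = (8+0+4+11) / 4 = 23/4 = 5.75

5.75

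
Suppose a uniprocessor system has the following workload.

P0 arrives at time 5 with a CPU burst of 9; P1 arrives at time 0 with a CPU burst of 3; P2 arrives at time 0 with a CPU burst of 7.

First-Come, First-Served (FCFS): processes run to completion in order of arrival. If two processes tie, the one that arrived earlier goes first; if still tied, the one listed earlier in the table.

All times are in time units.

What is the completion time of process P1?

3

Timeline: | P1 0-3 | P2 3-10 | P0 10-19 |
Completion: P0=19  P1=3  P2=10
Turnaround (C−A): P0=14  P1=3  P2=10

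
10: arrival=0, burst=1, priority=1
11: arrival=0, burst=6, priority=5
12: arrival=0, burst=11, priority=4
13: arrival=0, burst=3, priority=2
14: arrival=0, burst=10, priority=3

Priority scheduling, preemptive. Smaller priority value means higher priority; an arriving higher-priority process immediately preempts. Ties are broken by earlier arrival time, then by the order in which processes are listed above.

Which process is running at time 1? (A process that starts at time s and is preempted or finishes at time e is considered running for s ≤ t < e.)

13

Schedule: | 10 0-1 | 13 1-4 | 14 4-14 | 12 14-25 | 11 25-31 |
Completion: 10=1  11=31  12=25  13=4  14=14
Turnaround (C−A): 10=1  11=31  12=25  13=4  14=14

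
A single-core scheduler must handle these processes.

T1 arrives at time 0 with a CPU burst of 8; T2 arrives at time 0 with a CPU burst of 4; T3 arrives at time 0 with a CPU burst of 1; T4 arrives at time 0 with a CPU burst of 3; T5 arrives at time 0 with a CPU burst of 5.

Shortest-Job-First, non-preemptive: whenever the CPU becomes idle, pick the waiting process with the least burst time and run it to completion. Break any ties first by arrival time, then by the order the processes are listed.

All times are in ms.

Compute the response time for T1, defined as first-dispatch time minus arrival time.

13

Schedule: | T3 0-1 | T4 1-4 | T2 4-8 | T5 8-13 | T1 13-21 |
Completion: T1=21  T2=8  T3=1  T4=4  T5=13
Turnaround (C−A): T1=21  T2=8  T3=1  T4=4  T5=13
Response(T1) = first start − arrival = 13 − 0 = 13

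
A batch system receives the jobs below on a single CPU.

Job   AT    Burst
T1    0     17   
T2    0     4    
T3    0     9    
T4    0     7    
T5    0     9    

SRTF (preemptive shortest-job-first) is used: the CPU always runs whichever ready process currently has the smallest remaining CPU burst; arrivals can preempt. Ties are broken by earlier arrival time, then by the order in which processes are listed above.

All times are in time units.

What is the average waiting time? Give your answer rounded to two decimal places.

Timeline: | T2 0-4 | T4 4-11 | T3 11-20 | T5 20-29 | T1 29-46 |
Completion: T1=46  T2=4  T3=20  T4=11  T5=29
Turnaround (C−A): T1=46  T2=4  T3=20  T4=11  T5=29
Waiting times: T1=29, T2=0, T3=11, T4=4, T5=20
Average waiting = (29+0+11+4+20) / 5 = 64/5 = 12.80

12.80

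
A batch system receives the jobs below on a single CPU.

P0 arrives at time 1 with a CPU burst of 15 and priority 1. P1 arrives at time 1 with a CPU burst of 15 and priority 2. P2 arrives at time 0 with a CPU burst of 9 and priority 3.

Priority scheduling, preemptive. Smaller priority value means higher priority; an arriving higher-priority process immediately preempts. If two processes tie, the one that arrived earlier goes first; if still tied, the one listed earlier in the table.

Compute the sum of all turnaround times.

Gantt: | P2 0-1 | P0 1-16 | P1 16-31 | P2 31-39 |
Completion: P0=16  P1=31  P2=39
Turnaround (C−A): P0=15  P1=30  P2=39
Turnaround = completion − arrival: P0=15, P1=30, P2=39
Total turnaround = 15 + 30 + 39 = 84

84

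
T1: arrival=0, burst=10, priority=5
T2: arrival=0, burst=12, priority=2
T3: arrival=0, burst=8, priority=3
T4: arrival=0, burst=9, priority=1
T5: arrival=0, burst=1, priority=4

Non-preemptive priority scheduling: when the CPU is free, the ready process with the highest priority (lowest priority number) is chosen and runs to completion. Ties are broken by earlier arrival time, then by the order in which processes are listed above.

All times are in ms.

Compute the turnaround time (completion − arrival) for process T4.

9

Timeline: | T4 0-9 | T2 9-21 | T3 21-29 | T5 29-30 | T1 30-40 |
Completion: T1=40  T2=21  T3=29  T4=9  T5=30
Turnaround (C−A): T1=40  T2=21  T3=29  T4=9  T5=30
Turnaround(T4) = completion − arrival = 9 − 0 = 9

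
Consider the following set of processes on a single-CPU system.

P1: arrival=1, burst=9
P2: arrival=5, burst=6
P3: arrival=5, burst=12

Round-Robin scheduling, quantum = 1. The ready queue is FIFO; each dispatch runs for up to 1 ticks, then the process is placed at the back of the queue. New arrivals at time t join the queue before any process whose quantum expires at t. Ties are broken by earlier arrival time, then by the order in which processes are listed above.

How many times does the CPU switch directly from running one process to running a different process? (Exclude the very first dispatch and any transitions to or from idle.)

17

Timeline: | idle 0-1 | P1 1-5 | P2 5-6 | P3 6-7 | P1 7-8 | P2 8-9 | P3 9-10 | P1 10-11 | P2 11-12 | P3 12-13 | P1 13-14 | P2 14-15 | P3 15-16 | P1 16-17 | P2 17-18 | P3 18-19 | P1 19-20 | P2 20-21 | P3 21-28 |
Completion: P1=20  P2=21  P3=28
Turnaround (C−A): P1=19  P2=16  P3=23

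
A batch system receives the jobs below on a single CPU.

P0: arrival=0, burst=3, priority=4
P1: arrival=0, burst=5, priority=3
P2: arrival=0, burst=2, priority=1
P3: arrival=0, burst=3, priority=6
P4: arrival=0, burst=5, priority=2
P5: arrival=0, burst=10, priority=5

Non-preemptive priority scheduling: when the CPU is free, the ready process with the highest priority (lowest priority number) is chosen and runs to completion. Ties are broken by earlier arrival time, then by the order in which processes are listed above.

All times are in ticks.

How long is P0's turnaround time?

15

Timeline: | P2 0-2 | P4 2-7 | P1 7-12 | P0 12-15 | P5 15-25 | P3 25-28 |
Completion: P0=15  P1=12  P2=2  P3=28  P4=7  P5=25
Turnaround(P0) = completion − arrival = 15 − 0 = 15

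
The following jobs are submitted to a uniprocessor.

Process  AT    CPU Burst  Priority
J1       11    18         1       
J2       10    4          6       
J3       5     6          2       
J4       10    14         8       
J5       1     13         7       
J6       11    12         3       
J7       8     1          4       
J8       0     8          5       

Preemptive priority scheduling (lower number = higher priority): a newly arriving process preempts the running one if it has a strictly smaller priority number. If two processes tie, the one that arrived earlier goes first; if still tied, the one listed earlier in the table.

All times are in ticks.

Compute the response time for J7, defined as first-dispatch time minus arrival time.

33

Timeline: | J8 0-5 | J3 5-11 | J1 11-29 | J6 29-41 | J7 41-42 | J8 42-45 | J2 45-49 | J5 49-62 | J4 62-76 |
Completion: J1=29  J2=49  J3=11  J4=76  J5=62  J6=41  J7=42  J8=45
Turnaround (C−A): J1=18  J2=39  J3=6  J4=66  J5=61  J6=30  J7=34  J8=45
Response(J7) = first start − arrival = 41 − 8 = 33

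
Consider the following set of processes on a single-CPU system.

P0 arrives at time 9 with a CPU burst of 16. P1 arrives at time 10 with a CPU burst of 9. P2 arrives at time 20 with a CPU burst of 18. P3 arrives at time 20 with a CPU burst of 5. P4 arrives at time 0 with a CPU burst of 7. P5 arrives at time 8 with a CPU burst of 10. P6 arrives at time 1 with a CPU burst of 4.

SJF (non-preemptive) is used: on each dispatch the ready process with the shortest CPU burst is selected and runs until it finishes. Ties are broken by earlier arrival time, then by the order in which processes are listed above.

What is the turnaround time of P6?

Gantt: | P4 0-7 | P6 7-11 | P1 11-20 | P3 20-25 | P5 25-35 | P0 35-51 | P2 51-69 |
Completion: P0=51  P1=20  P2=69  P3=25  P4=7  P5=35  P6=11
Turnaround (C−A): P0=42  P1=10  P2=49  P3=5  P4=7  P5=27  P6=10
Turnaround(P6) = completion − arrival = 11 − 1 = 10

10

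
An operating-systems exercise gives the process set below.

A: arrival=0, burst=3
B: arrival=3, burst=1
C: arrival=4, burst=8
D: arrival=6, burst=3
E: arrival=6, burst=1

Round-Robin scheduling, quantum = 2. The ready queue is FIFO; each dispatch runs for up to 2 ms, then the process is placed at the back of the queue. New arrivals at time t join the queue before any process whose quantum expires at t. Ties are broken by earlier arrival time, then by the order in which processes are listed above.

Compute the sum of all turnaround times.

25

Gantt: | A 0-3 | B 3-4 | C 4-6 | D 6-8 | E 8-9 | C 9-11 | D 11-12 | C 12-16 |
Completion: A=3  B=4  C=16  D=12  E=9
Turnaround (C−A): A=3  B=1  C=12  D=6  E=3
Turnaround = completion − arrival: A=3, B=1, C=12, D=6, E=3
Total turnaround = 3 + 1 + 12 + 6 + 3 = 25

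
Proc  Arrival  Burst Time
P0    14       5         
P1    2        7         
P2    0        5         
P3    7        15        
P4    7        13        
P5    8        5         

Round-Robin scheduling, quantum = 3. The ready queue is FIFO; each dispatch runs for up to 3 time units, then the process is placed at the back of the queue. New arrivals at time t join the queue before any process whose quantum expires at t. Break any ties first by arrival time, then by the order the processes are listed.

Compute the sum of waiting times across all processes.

Timeline: | P2 0-3 | P1 3-6 | P2 6-8 | P1 8-11 | P3 11-14 | P4 14-17 | P5 17-20 | P1 20-21 | P0 21-24 | P3 24-27 | P4 27-30 | P5 30-32 | P0 32-34 | P3 34-37 | P4 37-40 | P3 40-43 | P4 43-46 | P3 46-49 | P4 49-50 |
Completion: P0=34  P1=21  P2=8  P3=49  P4=50  P5=32
Turnaround (C−A): P0=20  P1=19  P2=8  P3=42  P4=43  P5=24
Waiting = turnaround − burst: P0=15, P1=12, P2=3, P3=27, P4=30, P5=19
Total waiting = 15 + 12 + 3 + 27 + 30 + 19 = 106

106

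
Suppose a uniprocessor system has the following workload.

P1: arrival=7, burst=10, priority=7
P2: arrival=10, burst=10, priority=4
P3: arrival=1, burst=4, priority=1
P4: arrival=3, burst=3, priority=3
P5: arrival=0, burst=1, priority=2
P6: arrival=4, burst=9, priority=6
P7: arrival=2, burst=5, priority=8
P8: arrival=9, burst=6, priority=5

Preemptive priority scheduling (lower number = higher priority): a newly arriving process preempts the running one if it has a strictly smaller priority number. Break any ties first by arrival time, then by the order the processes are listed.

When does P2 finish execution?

20

Timeline: | P5 0-1 | P3 1-5 | P4 5-8 | P6 8-9 | P8 9-10 | P2 10-20 | P8 20-25 | P6 25-33 | P1 33-43 | P7 43-48 |
Completion: P1=43  P2=20  P3=5  P4=8  P5=1  P6=33  P7=48  P8=25
Turnaround (C−A): P1=36  P2=10  P3=4  P4=5  P5=1  P6=29  P7=46  P8=16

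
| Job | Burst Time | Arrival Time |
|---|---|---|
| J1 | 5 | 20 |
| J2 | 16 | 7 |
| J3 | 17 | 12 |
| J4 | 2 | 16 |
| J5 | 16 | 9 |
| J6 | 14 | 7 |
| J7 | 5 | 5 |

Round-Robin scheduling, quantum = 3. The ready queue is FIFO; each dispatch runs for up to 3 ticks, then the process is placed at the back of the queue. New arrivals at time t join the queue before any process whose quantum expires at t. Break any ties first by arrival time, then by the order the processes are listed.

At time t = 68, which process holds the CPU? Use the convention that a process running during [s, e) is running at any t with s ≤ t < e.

Gantt: | idle 0-5 | J7 5-8 | J2 8-11 | J6 11-14 | J7 14-16 | J5 16-19 | J2 19-22 | J3 22-25 | J6 25-28 | J4 28-30 | J5 30-33 | J1 33-36 | J2 36-39 | J3 39-42 | J6 42-45 | J5 45-48 | J1 48-50 | J2 50-53 | J3 53-56 | J6 56-59 | J5 59-62 | J2 62-65 | J3 65-68 | J6 68-70 | J5 70-73 | J2 73-74 | J3 74-77 | J5 77-78 | J3 78-80 |
Completion: J1=50  J2=74  J3=80  J4=30  J5=78  J6=70  J7=16
Turnaround (C−A): J1=30  J2=67  J3=68  J4=14  J5=69  J6=63  J7=11

J6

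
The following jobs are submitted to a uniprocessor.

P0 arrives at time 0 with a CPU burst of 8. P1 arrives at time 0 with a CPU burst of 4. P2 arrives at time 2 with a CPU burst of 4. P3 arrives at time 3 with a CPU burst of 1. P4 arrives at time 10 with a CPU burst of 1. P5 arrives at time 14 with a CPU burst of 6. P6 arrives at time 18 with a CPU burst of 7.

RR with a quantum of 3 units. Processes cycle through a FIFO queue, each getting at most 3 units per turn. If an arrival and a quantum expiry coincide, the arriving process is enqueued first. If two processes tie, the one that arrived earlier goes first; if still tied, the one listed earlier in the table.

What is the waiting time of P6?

Timeline: | P0 0-3 | P1 3-6 | P2 6-9 | P3 9-10 | P0 10-13 | P1 13-14 | P2 14-15 | P4 15-16 | P0 16-18 | P5 18-21 | P6 21-24 | P5 24-27 | P6 27-31 |
Completion: P0=18  P1=14  P2=15  P3=10  P4=16  P5=27  P6=31
Turnaround (C−A): P0=18  P1=14  P2=13  P3=7  P4=6  P5=13  P6=13
Waiting(P6) = turnaround − burst = 13 − 7 = 6

6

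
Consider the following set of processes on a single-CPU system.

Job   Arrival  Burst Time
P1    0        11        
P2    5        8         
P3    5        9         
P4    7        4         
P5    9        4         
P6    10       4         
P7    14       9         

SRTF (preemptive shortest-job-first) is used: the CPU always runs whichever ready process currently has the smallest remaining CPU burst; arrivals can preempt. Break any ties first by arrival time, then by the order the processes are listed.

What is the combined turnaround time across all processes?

Timeline: | P1 0-11 | P4 11-15 | P5 15-19 | P6 19-23 | P2 23-31 | P3 31-40 | P7 40-49 |
Completion: P1=11  P2=31  P3=40  P4=15  P5=19  P6=23  P7=49
Turnaround (C−A): P1=11  P2=26  P3=35  P4=8  P5=10  P6=13  P7=35
Turnaround = completion − arrival: P1=11, P2=26, P3=35, P4=8, P5=10, P6=13, P7=35
Total turnaround = 11 + 26 + 35 + 8 + 10 + 13 + 35 = 138

138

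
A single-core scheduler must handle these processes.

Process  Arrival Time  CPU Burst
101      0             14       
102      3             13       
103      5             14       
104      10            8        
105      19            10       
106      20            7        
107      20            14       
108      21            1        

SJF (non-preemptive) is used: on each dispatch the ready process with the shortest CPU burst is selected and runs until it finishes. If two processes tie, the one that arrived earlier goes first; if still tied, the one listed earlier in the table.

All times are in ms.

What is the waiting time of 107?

47

Gantt: | 101 0-14 | 104 14-22 | 108 22-23 | 106 23-30 | 105 30-40 | 102 40-53 | 103 53-67 | 107 67-81 |
Completion: 101=14  102=53  103=67  104=22  105=40  106=30  107=81  108=23
Turnaround (C−A): 101=14  102=50  103=62  104=12  105=21  106=10  107=61  108=2
Waiting(107) = turnaround − burst = 61 − 14 = 47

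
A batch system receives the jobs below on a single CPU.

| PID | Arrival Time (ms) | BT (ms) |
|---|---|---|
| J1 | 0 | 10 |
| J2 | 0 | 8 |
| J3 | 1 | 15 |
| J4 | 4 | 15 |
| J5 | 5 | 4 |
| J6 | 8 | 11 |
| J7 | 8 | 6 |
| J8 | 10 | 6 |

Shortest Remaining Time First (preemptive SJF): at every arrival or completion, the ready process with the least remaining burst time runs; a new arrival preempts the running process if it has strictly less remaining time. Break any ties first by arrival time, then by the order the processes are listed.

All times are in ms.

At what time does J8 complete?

24

Timeline: | J2 0-8 | J5 8-12 | J7 12-18 | J8 18-24 | J1 24-34 | J6 34-45 | J3 45-60 | J4 60-75 |
Completion: J1=34  J2=8  J3=60  J4=75  J5=12  J6=45  J7=18  J8=24
Turnaround (C−A): J1=34  J2=8  J3=59  J4=71  J5=7  J6=37  J7=10  J8=14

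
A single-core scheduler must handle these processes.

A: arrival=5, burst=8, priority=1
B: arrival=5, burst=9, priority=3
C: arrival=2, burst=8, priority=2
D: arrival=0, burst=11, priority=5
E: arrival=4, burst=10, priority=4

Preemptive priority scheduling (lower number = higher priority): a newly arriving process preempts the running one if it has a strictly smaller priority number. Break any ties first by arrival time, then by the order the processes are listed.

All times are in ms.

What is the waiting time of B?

Timeline: | D 0-2 | C 2-5 | A 5-13 | C 13-18 | B 18-27 | E 27-37 | D 37-46 |
Completion: A=13  B=27  C=18  D=46  E=37
Turnaround (C−A): A=8  B=22  C=16  D=46  E=33
Waiting(B) = turnaround − burst = 22 − 9 = 13

13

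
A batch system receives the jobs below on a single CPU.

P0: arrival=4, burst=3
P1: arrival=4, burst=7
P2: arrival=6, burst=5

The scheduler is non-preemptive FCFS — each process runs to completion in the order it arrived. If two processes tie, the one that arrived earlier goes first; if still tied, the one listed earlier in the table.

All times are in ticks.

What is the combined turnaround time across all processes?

Schedule: | idle 0-4 | P0 4-7 | P1 7-14 | P2 14-19 |
Completion: P0=7  P1=14  P2=19
Turnaround = completion − arrival: P0=3, P1=10, P2=13
Total turnaround = 3 + 10 + 13 = 26

26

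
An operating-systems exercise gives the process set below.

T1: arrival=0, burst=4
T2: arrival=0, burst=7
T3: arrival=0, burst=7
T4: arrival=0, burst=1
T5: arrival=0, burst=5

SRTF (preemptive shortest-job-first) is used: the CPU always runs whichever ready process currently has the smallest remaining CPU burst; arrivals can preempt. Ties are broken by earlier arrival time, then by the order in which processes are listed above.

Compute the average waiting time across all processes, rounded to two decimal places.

Gantt: | T4 0-1 | T1 1-5 | T5 5-10 | T2 10-17 | T3 17-24 |
Completion: T1=5  T2=17  T3=24  T4=1  T5=10
Waiting times: T1=1, T2=10, T3=17, T4=0, T5=5
Average waiting = (1+10+17+0+5) / 5 = 33/5 = 6.60

6.60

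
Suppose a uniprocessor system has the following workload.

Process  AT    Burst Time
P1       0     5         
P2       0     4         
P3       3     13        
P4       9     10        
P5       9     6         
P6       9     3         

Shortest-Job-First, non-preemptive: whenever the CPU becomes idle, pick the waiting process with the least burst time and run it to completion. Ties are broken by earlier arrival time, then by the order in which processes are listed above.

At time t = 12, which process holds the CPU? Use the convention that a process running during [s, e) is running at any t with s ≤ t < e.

Timeline: | P2 0-4 | P1 4-9 | P6 9-12 | P5 12-18 | P4 18-28 | P3 28-41 |
Completion: P1=9  P2=4  P3=41  P4=28  P5=18  P6=12

P5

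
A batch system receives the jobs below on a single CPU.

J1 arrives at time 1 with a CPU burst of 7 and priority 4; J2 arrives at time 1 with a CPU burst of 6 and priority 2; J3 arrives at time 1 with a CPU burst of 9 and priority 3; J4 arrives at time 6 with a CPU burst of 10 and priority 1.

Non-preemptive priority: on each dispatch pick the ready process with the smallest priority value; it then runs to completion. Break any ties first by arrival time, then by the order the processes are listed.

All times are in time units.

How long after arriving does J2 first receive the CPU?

0

Gantt: | idle 0-1 | J2 1-7 | J4 7-17 | J3 17-26 | J1 26-33 |
Completion: J1=33  J2=7  J3=26  J4=17
Response(J2) = first start − arrival = 1 − 1 = 0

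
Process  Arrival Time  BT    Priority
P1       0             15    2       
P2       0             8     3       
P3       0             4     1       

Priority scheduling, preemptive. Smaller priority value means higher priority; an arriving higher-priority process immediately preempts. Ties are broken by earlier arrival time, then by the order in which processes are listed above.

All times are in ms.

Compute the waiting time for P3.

0

Schedule: | P3 0-4 | P1 4-19 | P2 19-27 |
Completion: P1=19  P2=27  P3=4
Turnaround (C−A): P1=19  P2=27  P3=4
Waiting(P3) = turnaround − burst = 4 − 4 = 0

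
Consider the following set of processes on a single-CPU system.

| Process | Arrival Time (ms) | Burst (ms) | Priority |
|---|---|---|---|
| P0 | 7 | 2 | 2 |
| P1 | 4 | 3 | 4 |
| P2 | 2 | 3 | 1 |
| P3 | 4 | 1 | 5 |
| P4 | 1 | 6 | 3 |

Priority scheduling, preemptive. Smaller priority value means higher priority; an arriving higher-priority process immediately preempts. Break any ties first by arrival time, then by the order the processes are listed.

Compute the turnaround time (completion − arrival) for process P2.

Schedule: | idle 0-1 | P4 1-2 | P2 2-5 | P4 5-7 | P0 7-9 | P4 9-12 | P1 12-15 | P3 15-16 |
Completion: P0=9  P1=15  P2=5  P3=16  P4=12
Turnaround(P2) = completion − arrival = 5 − 2 = 3

3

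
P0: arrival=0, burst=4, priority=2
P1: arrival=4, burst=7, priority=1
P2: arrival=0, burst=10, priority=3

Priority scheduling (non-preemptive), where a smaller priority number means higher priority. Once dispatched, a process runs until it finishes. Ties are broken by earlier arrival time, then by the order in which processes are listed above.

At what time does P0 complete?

Gantt: | P0 0-4 | P1 4-11 | P2 11-21 |
Completion: P0=4  P1=11  P2=21
Turnaround (C−A): P0=4  P1=7  P2=21

4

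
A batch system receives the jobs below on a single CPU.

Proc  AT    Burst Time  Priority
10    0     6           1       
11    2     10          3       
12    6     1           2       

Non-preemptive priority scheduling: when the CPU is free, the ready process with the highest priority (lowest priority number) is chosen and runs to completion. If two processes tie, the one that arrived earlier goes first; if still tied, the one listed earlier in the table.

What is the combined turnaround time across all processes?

22

Gantt: | 10 0-6 | 12 6-7 | 11 7-17 |
Completion: 10=6  11=17  12=7
Turnaround (C−A): 10=6  11=15  12=1
Turnaround = completion − arrival: 10=6, 11=15, 12=1
Total turnaround = 6 + 15 + 1 = 22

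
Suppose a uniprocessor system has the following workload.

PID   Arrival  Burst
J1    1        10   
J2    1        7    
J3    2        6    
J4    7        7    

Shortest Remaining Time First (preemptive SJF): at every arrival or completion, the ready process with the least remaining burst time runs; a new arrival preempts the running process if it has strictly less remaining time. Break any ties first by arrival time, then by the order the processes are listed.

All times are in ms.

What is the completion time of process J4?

21

Timeline: | idle 0-1 | J2 1-8 | J3 8-14 | J4 14-21 | J1 21-31 |
Completion: J1=31  J2=8  J3=14  J4=21
Turnaround (C−A): J1=30  J2=7  J3=12  J4=14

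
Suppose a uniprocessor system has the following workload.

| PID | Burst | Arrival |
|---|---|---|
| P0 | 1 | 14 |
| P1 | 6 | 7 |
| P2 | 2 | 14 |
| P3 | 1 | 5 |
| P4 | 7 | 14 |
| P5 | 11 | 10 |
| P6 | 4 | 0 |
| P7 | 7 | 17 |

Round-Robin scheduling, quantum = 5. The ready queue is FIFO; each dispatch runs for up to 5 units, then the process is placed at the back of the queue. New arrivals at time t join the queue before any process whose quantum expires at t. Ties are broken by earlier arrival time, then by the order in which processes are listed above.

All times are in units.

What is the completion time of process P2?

21

Timeline: | P6 0-4 | idle 4-5 | P3 5-6 | idle 6-7 | P1 7-12 | P5 12-17 | P1 17-18 | P0 18-19 | P2 19-21 | P4 21-26 | P7 26-31 | P5 31-36 | P4 36-38 | P7 38-40 | P5 40-41 |
Completion: P0=19  P1=18  P2=21  P3=6  P4=38  P5=41  P6=4  P7=40
Turnaround (C−A): P0=5  P1=11  P2=7  P3=1  P4=24  P5=31  P6=4  P7=23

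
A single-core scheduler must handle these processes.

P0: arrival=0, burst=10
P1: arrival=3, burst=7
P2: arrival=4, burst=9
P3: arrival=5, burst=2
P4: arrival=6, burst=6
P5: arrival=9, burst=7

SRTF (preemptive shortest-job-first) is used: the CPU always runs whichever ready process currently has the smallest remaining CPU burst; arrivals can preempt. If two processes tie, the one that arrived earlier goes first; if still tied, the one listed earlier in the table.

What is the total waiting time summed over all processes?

Gantt: | P0 0-5 | P3 5-7 | P0 7-12 | P4 12-18 | P1 18-25 | P5 25-32 | P2 32-41 |
Completion: P0=12  P1=25  P2=41  P3=7  P4=18  P5=32
Waiting = turnaround − burst: P0=2, P1=15, P2=28, P3=0, P4=6, P5=16
Total waiting = 2 + 15 + 28 + 0 + 6 + 16 = 67

67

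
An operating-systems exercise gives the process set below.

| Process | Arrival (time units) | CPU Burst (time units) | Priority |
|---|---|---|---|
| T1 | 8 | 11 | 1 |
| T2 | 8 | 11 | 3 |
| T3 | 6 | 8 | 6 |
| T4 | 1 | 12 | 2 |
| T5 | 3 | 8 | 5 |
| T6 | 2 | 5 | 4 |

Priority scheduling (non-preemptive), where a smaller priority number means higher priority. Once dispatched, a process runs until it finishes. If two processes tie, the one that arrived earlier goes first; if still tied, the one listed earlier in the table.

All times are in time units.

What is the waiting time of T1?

5

Schedule: | idle 0-1 | T4 1-13 | T1 13-24 | T2 24-35 | T6 35-40 | T5 40-48 | T3 48-56 |
Completion: T1=24  T2=35  T3=56  T4=13  T5=48  T6=40
Turnaround (C−A): T1=16  T2=27  T3=50  T4=12  T5=45  T6=38
Waiting(T1) = turnaround − burst = 16 − 11 = 5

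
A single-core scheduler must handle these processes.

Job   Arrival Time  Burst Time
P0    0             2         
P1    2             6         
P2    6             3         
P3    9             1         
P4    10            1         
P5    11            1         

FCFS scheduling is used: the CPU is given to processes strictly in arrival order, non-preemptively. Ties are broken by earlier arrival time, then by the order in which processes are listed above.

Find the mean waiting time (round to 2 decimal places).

1.33

Gantt: | P0 0-2 | P1 2-8 | P2 8-11 | P3 11-12 | P4 12-13 | P5 13-14 |
Completion: P0=2  P1=8  P2=11  P3=12  P4=13  P5=14
Waiting times: P0=0, P1=0, P2=2, P3=2, P4=2, P5=2
Average waiting = (0+0+2+2+2+2) / 6 = 8/6 = 1.33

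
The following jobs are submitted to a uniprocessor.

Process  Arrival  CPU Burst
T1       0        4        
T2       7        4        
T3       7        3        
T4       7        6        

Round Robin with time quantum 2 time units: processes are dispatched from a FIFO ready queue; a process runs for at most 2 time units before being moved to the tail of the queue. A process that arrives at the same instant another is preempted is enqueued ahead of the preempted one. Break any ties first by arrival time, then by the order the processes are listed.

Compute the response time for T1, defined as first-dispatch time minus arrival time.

Schedule: | T1 0-4 | idle 4-7 | T2 7-9 | T3 9-11 | T4 11-13 | T2 13-15 | T3 15-16 | T4 16-20 |
Completion: T1=4  T2=15  T3=16  T4=20
Response(T1) = first start − arrival = 0 − 0 = 0

0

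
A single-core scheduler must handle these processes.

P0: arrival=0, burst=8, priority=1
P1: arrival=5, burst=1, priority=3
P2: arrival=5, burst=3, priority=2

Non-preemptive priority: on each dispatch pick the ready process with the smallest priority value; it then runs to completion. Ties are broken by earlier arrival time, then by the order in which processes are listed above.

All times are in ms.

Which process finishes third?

P1

Gantt: | P0 0-8 | P2 8-11 | P1 11-12 |
Completion: P0=8  P1=12  P2=11
Turnaround (C−A): P0=8  P1=7  P2=6
Finish order: P0 → P2 → P1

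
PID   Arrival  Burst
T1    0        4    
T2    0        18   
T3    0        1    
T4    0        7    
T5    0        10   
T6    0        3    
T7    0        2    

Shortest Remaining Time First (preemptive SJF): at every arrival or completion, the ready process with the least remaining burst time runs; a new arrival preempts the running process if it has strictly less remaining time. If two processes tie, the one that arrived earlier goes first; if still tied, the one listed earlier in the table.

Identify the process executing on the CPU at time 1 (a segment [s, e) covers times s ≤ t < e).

Timeline: | T3 0-1 | T7 1-3 | T6 3-6 | T1 6-10 | T4 10-17 | T5 17-27 | T2 27-45 |
Completion: T1=10  T2=45  T3=1  T4=17  T5=27  T6=6  T7=3

T7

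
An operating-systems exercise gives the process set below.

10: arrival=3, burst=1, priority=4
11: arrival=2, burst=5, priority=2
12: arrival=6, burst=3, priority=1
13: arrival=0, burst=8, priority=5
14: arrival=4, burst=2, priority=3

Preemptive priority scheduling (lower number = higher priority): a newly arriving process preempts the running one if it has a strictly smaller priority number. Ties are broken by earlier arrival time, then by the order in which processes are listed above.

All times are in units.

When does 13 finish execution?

Schedule: | 13 0-2 | 11 2-6 | 12 6-9 | 11 9-10 | 14 10-12 | 10 12-13 | 13 13-19 |
Completion: 10=13  11=10  12=9  13=19  14=12
Turnaround (C−A): 10=10  11=8  12=3  13=19  14=8

19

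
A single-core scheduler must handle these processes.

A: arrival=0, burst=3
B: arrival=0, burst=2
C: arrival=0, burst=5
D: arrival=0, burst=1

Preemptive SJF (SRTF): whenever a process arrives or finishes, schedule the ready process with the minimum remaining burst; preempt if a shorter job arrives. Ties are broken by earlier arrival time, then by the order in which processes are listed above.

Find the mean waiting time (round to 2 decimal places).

Gantt: | D 0-1 | B 1-3 | A 3-6 | C 6-11 |
Completion: A=6  B=3  C=11  D=1
Turnaround (C−A): A=6  B=3  C=11  D=1
Waiting times: A=3, B=1, C=6, D=0
Average waiting = (3+1+6+0) / 4 = 10/4 = 2.50

2.50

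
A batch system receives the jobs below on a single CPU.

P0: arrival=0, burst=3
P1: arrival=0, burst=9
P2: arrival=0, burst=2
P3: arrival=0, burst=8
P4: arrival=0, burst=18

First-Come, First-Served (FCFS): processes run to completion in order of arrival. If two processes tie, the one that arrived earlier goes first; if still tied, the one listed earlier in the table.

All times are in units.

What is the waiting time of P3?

Gantt: | P0 0-3 | P1 3-12 | P2 12-14 | P3 14-22 | P4 22-40 |
Completion: P0=3  P1=12  P2=14  P3=22  P4=40
Turnaround (C−A): P0=3  P1=12  P2=14  P3=22  P4=40
Waiting(P3) = turnaround − burst = 22 − 8 = 14

14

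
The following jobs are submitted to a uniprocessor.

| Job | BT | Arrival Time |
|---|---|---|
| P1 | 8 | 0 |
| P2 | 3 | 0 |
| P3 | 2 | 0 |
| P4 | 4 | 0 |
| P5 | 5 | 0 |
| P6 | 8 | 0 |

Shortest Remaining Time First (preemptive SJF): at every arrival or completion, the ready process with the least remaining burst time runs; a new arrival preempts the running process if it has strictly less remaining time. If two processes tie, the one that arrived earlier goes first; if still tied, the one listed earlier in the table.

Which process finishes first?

Timeline: | P3 0-2 | P2 2-5 | P4 5-9 | P5 9-14 | P1 14-22 | P6 22-30 |
Completion: P1=22  P2=5  P3=2  P4=9  P5=14  P6=30
Turnaround (C−A): P1=22  P2=5  P3=2  P4=9  P5=14  P6=30
Finish order: P3 → P2 → P4 → P5 → P1 → P6

P3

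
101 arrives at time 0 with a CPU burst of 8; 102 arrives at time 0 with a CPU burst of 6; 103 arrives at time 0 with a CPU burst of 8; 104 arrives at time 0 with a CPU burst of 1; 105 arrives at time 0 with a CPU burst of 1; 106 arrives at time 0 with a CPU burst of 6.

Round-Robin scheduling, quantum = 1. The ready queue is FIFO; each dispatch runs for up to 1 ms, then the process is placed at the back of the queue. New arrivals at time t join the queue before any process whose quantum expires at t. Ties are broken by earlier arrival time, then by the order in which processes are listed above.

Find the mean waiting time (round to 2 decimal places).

Gantt: | 101 0-1 | 102 1-2 | 103 2-3 | 104 3-4 | 105 4-5 | 106 5-6 | 101 6-7 | 102 7-8 | 103 8-9 | 106 9-10 | 101 10-11 | 102 11-12 | 103 12-13 | 106 13-14 | 101 14-15 | 102 15-16 | 103 16-17 | 106 17-18 | 101 18-19 | 102 19-20 | 103 20-21 | 106 21-22 | 101 22-23 | 102 23-24 | 103 24-25 | 106 25-26 | 101 26-27 | 103 27-28 | 101 28-29 | 103 29-30 |
Completion: 101=29  102=24  103=30  104=4  105=5  106=26
Turnaround (C−A): 101=29  102=24  103=30  104=4  105=5  106=26
Waiting times: 101=21, 102=18, 103=22, 104=3, 105=4, 106=20
Average waiting = (21+18+22+3+4+20) / 6 = 88/6 = 14.67

14.67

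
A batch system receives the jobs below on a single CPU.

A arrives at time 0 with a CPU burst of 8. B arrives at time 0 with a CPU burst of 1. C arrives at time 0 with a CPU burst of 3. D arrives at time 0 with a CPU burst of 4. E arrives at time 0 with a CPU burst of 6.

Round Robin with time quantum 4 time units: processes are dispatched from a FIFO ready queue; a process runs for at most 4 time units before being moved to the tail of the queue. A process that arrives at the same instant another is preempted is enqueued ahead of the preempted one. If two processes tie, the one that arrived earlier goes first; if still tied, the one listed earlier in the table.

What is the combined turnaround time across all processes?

67

Schedule: | A 0-4 | B 4-5 | C 5-8 | D 8-12 | E 12-16 | A 16-20 | E 20-22 |
Completion: A=20  B=5  C=8  D=12  E=22
Turnaround = completion − arrival: A=20, B=5, C=8, D=12, E=22
Total turnaround = 20 + 5 + 8 + 12 + 22 = 67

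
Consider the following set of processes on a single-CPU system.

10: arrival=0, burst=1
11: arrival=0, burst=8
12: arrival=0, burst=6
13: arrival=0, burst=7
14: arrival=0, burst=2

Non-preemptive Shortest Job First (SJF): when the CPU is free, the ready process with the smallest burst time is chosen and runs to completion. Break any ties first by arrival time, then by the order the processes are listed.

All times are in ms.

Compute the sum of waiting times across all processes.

Gantt: | 10 0-1 | 14 1-3 | 12 3-9 | 13 9-16 | 11 16-24 |
Completion: 10=1  11=24  12=9  13=16  14=3
Turnaround (C−A): 10=1  11=24  12=9  13=16  14=3
Waiting = turnaround − burst: 10=0, 11=16, 12=3, 13=9, 14=1
Total waiting = 0 + 16 + 3 + 9 + 1 = 29

29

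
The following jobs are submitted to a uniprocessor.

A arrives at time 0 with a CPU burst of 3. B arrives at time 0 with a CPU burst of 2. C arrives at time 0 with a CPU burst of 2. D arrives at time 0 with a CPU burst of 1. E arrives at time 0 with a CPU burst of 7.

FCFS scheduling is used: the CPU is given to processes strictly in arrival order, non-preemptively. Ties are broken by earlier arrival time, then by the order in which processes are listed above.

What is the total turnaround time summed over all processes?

38

Gantt: | A 0-3 | B 3-5 | C 5-7 | D 7-8 | E 8-15 |
Completion: A=3  B=5  C=7  D=8  E=15
Turnaround (C−A): A=3  B=5  C=7  D=8  E=15
Turnaround = completion − arrival: A=3, B=5, C=7, D=8, E=15
Total turnaround = 3 + 5 + 7 + 8 + 15 = 38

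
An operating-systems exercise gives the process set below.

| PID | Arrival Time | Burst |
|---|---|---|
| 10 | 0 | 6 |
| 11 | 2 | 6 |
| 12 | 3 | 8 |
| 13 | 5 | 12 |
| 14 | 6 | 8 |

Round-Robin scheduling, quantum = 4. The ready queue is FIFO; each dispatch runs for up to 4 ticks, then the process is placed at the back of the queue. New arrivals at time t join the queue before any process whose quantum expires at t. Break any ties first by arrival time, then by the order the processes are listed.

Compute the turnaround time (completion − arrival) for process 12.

Gantt: | 10 0-4 | 11 4-8 | 12 8-12 | 10 12-14 | 13 14-18 | 14 18-22 | 11 22-24 | 12 24-28 | 13 28-32 | 14 32-36 | 13 36-40 |
Completion: 10=14  11=24  12=28  13=40  14=36
Turnaround(12) = completion − arrival = 28 − 3 = 25

25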